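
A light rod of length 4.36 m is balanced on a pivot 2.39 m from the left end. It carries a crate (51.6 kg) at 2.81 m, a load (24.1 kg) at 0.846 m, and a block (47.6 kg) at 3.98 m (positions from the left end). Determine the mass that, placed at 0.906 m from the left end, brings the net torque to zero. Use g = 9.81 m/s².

m ≈ 40.5 kg

Choose the pivot (at 2.39 m from the left end) as the axis so the support reaction has zero arm there.
Crate: 51.6 × 9.81 = 506.2 N down at 2.81 m → arm 0.42 m, τ = 506.2 × 0.42 = 212.6 N·m clockwise.
Load: 24.1 × 9.81 = 236.4 N down at 0.846 m → arm 1.544 m, τ = 236.4 × 1.544 = 365 N·m counterclockwise.
Block: 47.6 × 9.81 = 467 N down at 3.98 m → arm 1.59 m, τ = 467 × 1.59 = 742.5 N·m clockwise.
Net moment of known loads = 590.1 N·m clockwise.
An unknown mass m at 0.906 m has arm 1.484 m; its moment is m·g·1.484 counterclockwise.
Στ = 0 ⇒ m × 9.81 × 1.484 = 590.1 ⇒ m = 590.1 / (9.81 × 1.484) = 40.5 kg.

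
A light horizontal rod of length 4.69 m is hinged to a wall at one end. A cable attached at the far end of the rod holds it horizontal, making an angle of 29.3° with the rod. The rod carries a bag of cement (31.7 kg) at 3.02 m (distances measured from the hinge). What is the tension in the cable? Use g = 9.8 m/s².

T ≈ 409 N

Sum moments about the hinge (the unknown hinge reaction has zero arm there).
Bag of cement: 31.7 × 9.8 = 310.7 N down at 3.02 m → arm 3.02 m, τ = 310.7 × 3.02 = 938.3 N·m clockwise.
Total clockwise load moment = 938.3 N·m.
The cable tension T acts at 4.69 m; only its component perpendicular to the rod, T sinθ, produces torque. sin 29.3° = 0.4894.
Setting net torque to zero: T × 4.69 × 0.4894 = 938.3 → T = 938.3 / 2.295 = 409 N.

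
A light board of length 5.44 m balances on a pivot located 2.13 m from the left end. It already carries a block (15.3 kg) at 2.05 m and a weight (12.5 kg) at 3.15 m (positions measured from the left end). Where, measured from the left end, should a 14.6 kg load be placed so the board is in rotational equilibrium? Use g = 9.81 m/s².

Choose the pivot (at 2.13 m from the left end) as the axis so the support reaction has zero arm there.
Block: 15.3 × 9.81 = 150.1 N down at 2.05 m → arm 0.08 m, τ = 150.1 × 0.08 = 12.01 N·m counterclockwise.
Weight: 12.5 × 9.81 = 122.6 N down at 3.15 m → arm 1.02 m, τ = 122.6 × 1.02 = 125.1 N·m clockwise.
Net moment of existing loads = 113.1 N·m clockwise.
The load weighs 14.6 × 9.81 = 143.2 N and must supply an equal counterclockwise moment, so its lever arm about the pivot is 113.1 / 143.2 = 0.79 m.
That puts it at 2.13 − 0.79 = 1.34 m from the left end.

x ≈ 1.34 m from the left end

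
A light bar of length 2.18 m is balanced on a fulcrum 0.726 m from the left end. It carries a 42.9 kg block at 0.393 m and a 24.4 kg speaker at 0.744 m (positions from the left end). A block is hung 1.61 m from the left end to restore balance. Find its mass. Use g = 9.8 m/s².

m ≈ 15.7 kg

Taking torques about the fulcrum (at 0.726 m from the left end):
Block: 42.9 × 9.8 = 420.4 N down at 0.393 m → arm 0.333 m, τ = 420.4 × 0.333 = 140 N·m counterclockwise.
Speaker: 24.4 × 9.8 = 239.1 N down at 0.744 m → arm 0.018 m, τ = 239.1 × 0.018 = 4.304 N·m clockwise.
Net moment of known loads = 135.7 N·m counterclockwise.
An unknown mass m at 1.61 m has arm 0.884 m; its moment is m·g·0.884 clockwise.
Στ = 0 ⇒ m × 9.8 × 0.884 = 135.7 ⇒ m = 135.7 / (9.8 × 0.884) = 15.7 kg.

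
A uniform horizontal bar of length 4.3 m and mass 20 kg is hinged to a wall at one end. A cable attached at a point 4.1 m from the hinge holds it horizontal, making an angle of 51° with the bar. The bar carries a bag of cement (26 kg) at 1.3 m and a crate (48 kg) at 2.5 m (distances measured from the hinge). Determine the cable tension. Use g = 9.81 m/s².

T ≈ 606 N

Take moments about the hinge.
Beam weight: 20 × 9.81 = 196.2 N down at 2.15 m → arm 2.15 m, τ = 196.2 × 2.15 = 421.8 N·m clockwise.
Bag of cement: 26 × 9.81 = 255.1 N down at 1.3 m → arm 1.3 m, τ = 255.1 × 1.3 = 331.6 N·m clockwise.
Crate: 48 × 9.81 = 470.9 N down at 2.5 m → arm 2.5 m, τ = 470.9 × 2.5 = 1177 N·m clockwise.
Total clockwise load moment = 1930 N·m.
The cable tension T acts at 4.1 m; only its component perpendicular to the bar, T sinθ, produces torque. sin 51° = 0.7771.
Setting net torque to zero: T × 4.1 × 0.7771 = 1930 → T = 1930 / 3.186 = 606 N.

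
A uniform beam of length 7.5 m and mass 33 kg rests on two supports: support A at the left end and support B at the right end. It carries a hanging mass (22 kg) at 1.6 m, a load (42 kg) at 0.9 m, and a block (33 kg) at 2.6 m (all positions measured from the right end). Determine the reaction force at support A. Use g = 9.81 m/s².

R_A ≈ 370 N

Sum moments about support B (its reaction then has zero moment arm).
Beam weight: 33 × 9.81 = 323.7 N down at 3.75 m → arm 3.75 m, τ = 323.7 × 3.75 = 1214 N·m counterclockwise.
Hanging mass: 22 × 9.81 = 215.8 N down at 1.6 m → arm 1.6 m, τ = 215.8 × 1.6 = 345.3 N·m counterclockwise.
Load: 42 × 9.81 = 412 N down at 0.9 m → arm 0.9 m, τ = 412 × 0.9 = 370.8 N·m counterclockwise.
Block: 33 × 9.81 = 323.7 N down at 2.6 m → arm 2.6 m, τ = 323.7 × 2.6 = 841.6 N·m counterclockwise.
Net load moment about support B = 2772 N·m counterclockwise.
Reaction R at support A is upward at 7.5 m, arm 7.5 m → moment R × 7.5 clockwise.
Στ = 0 ⇒ R × 7.5 = 2772 ⇒ R = 370 N.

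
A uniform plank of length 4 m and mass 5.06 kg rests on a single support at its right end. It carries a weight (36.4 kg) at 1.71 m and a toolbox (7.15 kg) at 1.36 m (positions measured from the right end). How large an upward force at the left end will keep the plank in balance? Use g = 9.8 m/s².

Taking torques about the right end:
Beam weight: 5.06 × 9.8 = 49.59 N down at 2 m → arm 2 m, τ = 49.59 × 2 = 99.18 N·m counterclockwise.
Weight: 36.4 × 9.8 = 356.7 N down at 1.71 m → arm 1.71 m, τ = 356.7 × 1.71 = 610 N·m counterclockwise.
Toolbox: 7.15 × 9.8 = 70.07 N down at 1.36 m → arm 1.36 m, τ = 70.07 × 1.36 = 95.3 N·m counterclockwise.
Net moment of the loads = 804.5 N·m counterclockwise.
The upward force F acts at the left end, arm 4 m, giving F × 4 clockwise.
Balancing moments: F × 4 = 804.5, giving F = 804.5 / 4 = 201 N.

F ≈ 201 N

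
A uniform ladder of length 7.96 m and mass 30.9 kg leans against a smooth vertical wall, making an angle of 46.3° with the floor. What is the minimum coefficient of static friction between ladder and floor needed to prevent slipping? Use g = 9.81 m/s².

μ_min ≈ 0.478

Sum moments about the foot of the ladder (the floor normal and friction both act there and drop out).
Ladder weight 30.9×9.81 = 303.1 N acts at 3.98 m along the ladder; its horizontal arm is 3.98·cos46.3° = 2.75 m → τ = 833.5 N·m clockwise.
Wall normal N acts horizontally at the top; its moment arm is the height L sinθ = 7.96·sin46.3° = 5.755 m, counterclockwise.
Στ = 0 ⇒ N × 5.755 = 833.5 ⇒ N = 144.8 N.
ΣFx = 0 ⇒ f = N_wall = 144.8 N. ΣFy = 0 ⇒ N_floor = 303.1 N.
μ_min = f / N_floor = 144.8 / 303.1 = 0.478.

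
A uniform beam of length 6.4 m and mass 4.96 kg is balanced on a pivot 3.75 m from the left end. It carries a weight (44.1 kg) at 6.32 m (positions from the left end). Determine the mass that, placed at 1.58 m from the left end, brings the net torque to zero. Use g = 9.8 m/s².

Sum moments about the pivot (at 3.75 m from the left end) (the support reaction has zero arm there).
Beam weight: 4.96 × 9.8 = 48.61 N down at 3.2 m → arm 0.55 m, τ = 48.61 × 0.55 = 26.74 N·m counterclockwise.
Weight: 44.1 × 9.8 = 432.2 N down at 6.32 m → arm 2.57 m, τ = 432.2 × 2.57 = 1111 N·m clockwise.
Net moment of known loads = 1084 N·m clockwise.
An unknown mass m at 1.58 m has arm 2.17 m; its moment is m·g·2.17 counterclockwise.
Balancing moments: m × 9.8 × 2.17 = 1084, giving m = 1084 / (9.8 × 2.17) = 51 kg.

m ≈ 51 kg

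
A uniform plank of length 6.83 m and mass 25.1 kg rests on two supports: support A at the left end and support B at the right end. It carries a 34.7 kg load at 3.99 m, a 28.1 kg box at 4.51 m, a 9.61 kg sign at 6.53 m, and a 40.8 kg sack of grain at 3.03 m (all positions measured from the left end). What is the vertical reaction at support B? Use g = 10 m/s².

Take moments about support A.
Beam weight: 25.1 × 10 = 251 N down at 3.415 m → arm 3.415 m, τ = 251 × 3.415 = 857.2 N·m clockwise.
Load: 34.7 × 10 = 347 N down at 3.99 m → arm 3.99 m, τ = 347 × 3.99 = 1385 N·m clockwise.
Box: 28.1 × 10 = 281 N down at 4.51 m → arm 4.51 m, τ = 281 × 4.51 = 1267 N·m clockwise.
Sign: 9.61 × 10 = 96.1 N down at 6.53 m → arm 6.53 m, τ = 96.1 × 6.53 = 627.5 N·m clockwise.
Sack of grain: 40.8 × 10 = 408 N down at 3.03 m → arm 3.03 m, τ = 408 × 3.03 = 1236 N·m clockwise.
Net load moment about support A = 5373 N·m clockwise.
Reaction R at support B is upward at 6.83 m, arm 6.83 m → moment R × 6.83 counterclockwise.
Balancing moments: R × 6.83 = 5373, giving R = 787 N.

R_B ≈ 787 N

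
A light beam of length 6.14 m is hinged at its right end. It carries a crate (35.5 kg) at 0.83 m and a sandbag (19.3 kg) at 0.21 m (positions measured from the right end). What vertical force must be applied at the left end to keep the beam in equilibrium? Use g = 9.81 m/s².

F ≈ 53.6 N

Choose the right end as the axis so the unknown pivot reaction has zero arm there.
Crate: 35.5 × 9.81 = 348.3 N down at 0.83 m → arm 0.83 m, τ = 348.3 × 0.83 = 289.1 N·m counterclockwise.
Sandbag: 19.3 × 9.81 = 189.3 N down at 0.21 m → arm 0.21 m, τ = 189.3 × 0.21 = 39.75 N·m counterclockwise.
Net moment of the loads = 328.9 N·m counterclockwise.
The upward force F acts at the left end, arm 6.14 m, giving F × 6.14 clockwise.
Στ = 0 ⇒ F × 6.14 = 328.9 ⇒ F = 328.9 / 6.14 = 53.6 N.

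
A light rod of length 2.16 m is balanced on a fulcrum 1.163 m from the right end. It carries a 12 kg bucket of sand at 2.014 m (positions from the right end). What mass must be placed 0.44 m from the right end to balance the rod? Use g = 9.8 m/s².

Taking torques about the fulcrum (at 1.163 m from the right end):
Bucket of sand: 12 × 9.8 = 117.6 N down at 2.014 m → arm 0.851 m, τ = 117.6 × 0.851 = 100.1 N·m counterclockwise.
Net moment of known loads = 100.1 N·m counterclockwise.
An unknown mass m at 0.44 m has arm 0.723 m; its moment is m·g·0.723 clockwise.
Στ = 0 ⇒ m × 9.8 × 0.723 = 100.1 ⇒ m = 100.1 / (9.8 × 0.723) = 14.1 kg.

m ≈ 14.1 kg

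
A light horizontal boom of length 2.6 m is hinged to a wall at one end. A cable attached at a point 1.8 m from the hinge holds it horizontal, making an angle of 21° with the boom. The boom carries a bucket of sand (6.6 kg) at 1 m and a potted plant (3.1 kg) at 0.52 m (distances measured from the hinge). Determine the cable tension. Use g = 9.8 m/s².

T ≈ 125 N

About the hinge:
Bucket of sand: 6.6 × 9.8 = 64.68 N down at 1 m → arm 1 m, τ = 64.68 × 1 = 64.68 N·m clockwise.
Potted plant: 3.1 × 9.8 = 30.38 N down at 0.52 m → arm 0.52 m, τ = 30.38 × 0.52 = 15.8 N·m clockwise.
Total clockwise load moment = 80.48 N·m.
The cable tension T acts at 1.8 m; only its component perpendicular to the boom, T sinθ, produces torque. sin 21° = 0.3584.
Στ = 0 ⇒ T × 1.8 × 0.3584 = 80.48 ⇒ T = 80.48 / 0.6451 = 125 N.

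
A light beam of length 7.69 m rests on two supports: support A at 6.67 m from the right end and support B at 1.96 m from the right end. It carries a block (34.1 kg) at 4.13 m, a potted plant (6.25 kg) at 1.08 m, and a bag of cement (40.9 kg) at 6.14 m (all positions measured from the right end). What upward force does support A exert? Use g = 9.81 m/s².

R_A ≈ 499 N

About support B:
Block: 34.1 × 9.81 = 334.5 N down at 4.13 m → arm 2.17 m, τ = 334.5 × 2.17 = 725.9 N·m counterclockwise.
Potted plant: 6.25 × 9.81 = 61.31 N down at 1.08 m → arm 0.88 m, τ = 61.31 × 0.88 = 53.95 N·m clockwise.
Bag of cement: 40.9 × 9.81 = 401.2 N down at 6.14 m → arm 4.18 m, τ = 401.2 × 4.18 = 1677 N·m counterclockwise.
Net load moment about support B = 2349 N·m counterclockwise.
Reaction R at support A is upward at 6.67 m, arm 4.71 m → moment R × 4.71 clockwise.
Στ = 0 ⇒ R × 4.71 = 2349 ⇒ R = 499 N.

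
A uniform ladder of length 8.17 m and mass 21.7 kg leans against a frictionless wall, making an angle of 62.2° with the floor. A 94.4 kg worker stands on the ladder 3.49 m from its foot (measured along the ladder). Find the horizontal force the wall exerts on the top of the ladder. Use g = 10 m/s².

Choose the foot of the ladder as the axis so the floor normal and friction both act there and drop out.
Ladder weight 21.7×10 = 217 N acts at 4.085 m along the ladder; its horizontal arm is 4.085·cos62.2° = 1.905 m → τ = 413.4 N·m clockwise.
Worker: 94.4×10 = 944 N at 3.49 m → arm 1.628 m → τ = 1537 N·m clockwise.
Wall normal N acts horizontally at the top; its moment arm is the height L sinθ = 8.17·sin62.2° = 7.227 m, counterclockwise.
For rotational equilibrium, N × 7.227 = 1950, so N = 270 N.

N_wall ≈ 270 N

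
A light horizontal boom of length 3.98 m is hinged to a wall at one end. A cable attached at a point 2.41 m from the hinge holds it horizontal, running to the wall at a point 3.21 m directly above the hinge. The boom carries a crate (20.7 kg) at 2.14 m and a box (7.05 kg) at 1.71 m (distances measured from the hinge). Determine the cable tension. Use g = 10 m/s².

About the hinge:
Crate: 20.7 × 10 = 207 N down at 2.14 m → arm 2.14 m, τ = 207 × 2.14 = 443 N·m clockwise.
Box: 7.05 × 10 = 70.5 N down at 1.71 m → arm 1.71 m, τ = 70.5 × 1.71 = 120.6 N·m clockwise.
Total clockwise load moment = 563.6 N·m.
The cable tension T acts at 2.41 m; only its component perpendicular to the boom, T sinθ, produces torque. sinθ = h/√(h²+d²) = 3.21/√(3.21²+2.41²) = 0.7997.
For rotational equilibrium, T × 2.41 × 0.7997 = 563.6, so T = 563.6 / 1.927 = 292 N.

T ≈ 292 N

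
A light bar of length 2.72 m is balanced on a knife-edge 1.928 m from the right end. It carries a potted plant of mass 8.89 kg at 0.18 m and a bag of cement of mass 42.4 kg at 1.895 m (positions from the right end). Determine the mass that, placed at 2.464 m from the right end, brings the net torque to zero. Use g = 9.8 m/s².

About the knife-edge (at 1.928 m from the right end):
Potted plant: 8.89 × 9.8 = 87.12 N down at 0.18 m → arm 1.748 m, τ = 87.12 × 1.748 = 152.3 N·m clockwise.
Bag of cement: 42.4 × 9.8 = 415.5 N down at 1.895 m → arm 0.033 m, τ = 415.5 × 0.033 = 13.71 N·m clockwise.
Net moment of known loads = 166 N·m clockwise.
An unknown mass m at 2.464 m has arm 0.536 m; its moment is m·g·0.536 counterclockwise.
Στ = 0 ⇒ m × 9.8 × 0.536 = 166 ⇒ m = 166 / (9.8 × 0.536) = 31.6 kg.

m ≈ 31.6 kg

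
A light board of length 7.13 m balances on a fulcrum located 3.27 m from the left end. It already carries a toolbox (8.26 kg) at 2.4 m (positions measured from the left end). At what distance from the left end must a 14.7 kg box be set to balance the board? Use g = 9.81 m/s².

x ≈ 3.76 m from the left end

Choose the fulcrum (at 3.27 m from the left end) as the axis so the support reaction has zero arm there.
Toolbox: 8.26 × 9.81 = 81.03 N down at 2.4 m → arm 0.87 m, τ = 81.03 × 0.87 = 70.5 N·m counterclockwise.
Net moment of existing loads = 70.5 N·m counterclockwise.
The box weighs 14.7 × 9.81 = 144.2 N and must supply an equal clockwise moment, so its lever arm about the fulcrum is 70.5 / 144.2 = 0.489 m.
That puts it at 3.27 + 0.489 = 3.76 m from the left end.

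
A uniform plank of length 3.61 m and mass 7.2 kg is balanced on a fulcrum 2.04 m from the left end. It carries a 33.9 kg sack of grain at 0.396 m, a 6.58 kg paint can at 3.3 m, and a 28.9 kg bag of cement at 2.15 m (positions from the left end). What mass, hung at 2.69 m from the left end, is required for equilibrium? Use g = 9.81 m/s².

About the fulcrum (at 2.04 m from the left end):
Beam weight: 7.2 × 9.81 = 70.63 N down at 1.805 m → arm 0.235 m, τ = 70.63 × 0.235 = 16.6 N·m counterclockwise.
Sack of grain: 33.9 × 9.81 = 332.6 N down at 0.396 m → arm 1.644 m, τ = 332.6 × 1.644 = 546.8 N·m counterclockwise.
Paint can: 6.58 × 9.81 = 64.55 N down at 3.3 m → arm 1.26 m, τ = 64.55 × 1.26 = 81.33 N·m clockwise.
Bag of cement: 28.9 × 9.81 = 283.5 N down at 2.15 m → arm 0.11 m, τ = 283.5 × 0.11 = 31.18 N·m clockwise.
Net moment of known loads = 450.9 N·m counterclockwise.
An unknown mass m at 2.69 m has arm 0.65 m; its moment is m·g·0.65 clockwise.
Balancing moments: m × 9.81 × 0.65 = 450.9, giving m = 450.9 / (9.81 × 0.65) = 70.7 kg.

m ≈ 70.7 kg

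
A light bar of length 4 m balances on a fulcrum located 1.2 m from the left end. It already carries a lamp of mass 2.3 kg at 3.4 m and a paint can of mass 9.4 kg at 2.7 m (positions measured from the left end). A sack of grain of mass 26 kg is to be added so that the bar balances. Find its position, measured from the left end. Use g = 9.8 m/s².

Sum moments about the fulcrum (at 1.2 m from the left end) (the support reaction has zero arm there).
Lamp: 2.3 × 9.8 = 22.54 N down at 3.4 m → arm 2.2 m, τ = 22.54 × 2.2 = 49.59 N·m clockwise.
Paint can: 9.4 × 9.8 = 92.12 N down at 2.7 m → arm 1.5 m, τ = 92.12 × 1.5 = 138.2 N·m clockwise.
Net moment of existing loads = 187.8 N·m clockwise.
The sack of grain weighs 26 × 9.8 = 254.8 N and must supply an equal counterclockwise moment, so its lever arm about the fulcrum is 187.8 / 254.8 = 0.737 m.
That puts it at 1.2 − 0.737 = 0.463 m from the left end.

x ≈ 0.463 m from the left end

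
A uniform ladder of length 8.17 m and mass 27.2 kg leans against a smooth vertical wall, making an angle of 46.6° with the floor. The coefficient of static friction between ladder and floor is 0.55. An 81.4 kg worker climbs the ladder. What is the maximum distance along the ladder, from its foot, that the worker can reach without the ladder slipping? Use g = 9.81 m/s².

d ≈ 4.97 m

Choose the foot of the ladder as the axis so the floor normal and friction both act there and drop out.
Ladder weight 27.2×9.81 = 266.8 N acts at 4.085 m along the ladder; its horizontal arm is 4.085·cos46.6° = 2.807 m → τ = 748.9 N·m clockwise.
Worker weight 81.4×9.81 = 798.5 N at distance d → arm d·cos46.6° → τ = 798.5·d·0.6871 clockwise.
Wall normal N at the top has arm L sinθ = 5.936 m counterclockwise, so Στ = 0 gives N·5.936 = 748.9 + 548.6·d.
ΣFy = 0 ⇒ N_floor = 1065 N, so the maximum friction is μ_s·N_floor = 0.55×1065 = 585.8 N. ΣFx = 0 ⇒ N_wall = f, so at the slipping point N = 585.8 N.
Substituting: 585.8×5.936 = 748.9 + 548.6·d ⇒ d = (3477 − 748.9) / 548.6 = 4.97 m.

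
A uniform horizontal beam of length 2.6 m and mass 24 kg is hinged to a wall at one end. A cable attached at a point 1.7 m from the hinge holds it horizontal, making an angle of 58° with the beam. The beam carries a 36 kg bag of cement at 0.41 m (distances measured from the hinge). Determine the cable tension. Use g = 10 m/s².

Choose the hinge as the axis so the unknown hinge reaction has zero arm there.
Beam weight: 24 × 10 = 240 N down at 1.3 m → arm 1.3 m, τ = 240 × 1.3 = 312 N·m clockwise.
Bag of cement: 36 × 10 = 360 N down at 0.41 m → arm 0.41 m, τ = 360 × 0.41 = 147.6 N·m clockwise.
Total clockwise load moment = 459.6 N·m.
The cable tension T acts at 1.7 m; only its component perpendicular to the beam, T sinθ, produces torque. sin 58° = 0.848.
Setting net torque to zero: T × 1.7 × 0.848 = 459.6 → T = 459.6 / 1.442 = 319 N.

T ≈ 319 N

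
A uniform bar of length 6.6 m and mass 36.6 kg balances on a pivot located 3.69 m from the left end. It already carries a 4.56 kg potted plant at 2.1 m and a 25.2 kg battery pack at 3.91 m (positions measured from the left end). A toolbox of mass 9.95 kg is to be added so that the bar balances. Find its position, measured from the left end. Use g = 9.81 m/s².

Take moments about the pivot (at 3.69 m from the left end).
Beam weight: 36.6 × 9.81 = 359 N down at 3.3 m → arm 0.39 m, τ = 359 × 0.39 = 140 N·m counterclockwise.
Potted plant: 4.56 × 9.81 = 44.73 N down at 2.1 m → arm 1.59 m, τ = 44.73 × 1.59 = 71.12 N·m counterclockwise.
Battery pack: 25.2 × 9.81 = 247.2 N down at 3.91 m → arm 0.22 m, τ = 247.2 × 0.22 = 54.38 N·m clockwise.
Net moment of existing loads = 156.7 N·m counterclockwise.
The toolbox weighs 9.95 × 9.81 = 97.61 N and must supply an equal clockwise moment, so its lever arm about the pivot is 156.7 / 97.61 = 1.61 m.
That puts it at 3.69 + 1.61 = 5.3 m from the left end.

x ≈ 5.3 m from the left end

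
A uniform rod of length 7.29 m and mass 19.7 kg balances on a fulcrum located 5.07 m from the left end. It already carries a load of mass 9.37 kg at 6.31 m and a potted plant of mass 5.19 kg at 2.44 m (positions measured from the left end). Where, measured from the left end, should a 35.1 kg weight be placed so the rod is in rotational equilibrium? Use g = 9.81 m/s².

x ≈ 5.93 m from the left end

Choose the fulcrum (at 5.07 m from the left end) as the axis so the support reaction has zero arm there.
Beam weight: 19.7 × 9.81 = 193.3 N down at 3.645 m → arm 1.425 m, τ = 193.3 × 1.425 = 275.5 N·m counterclockwise.
Load: 9.37 × 9.81 = 91.92 N down at 6.31 m → arm 1.24 m, τ = 91.92 × 1.24 = 114 N·m clockwise.
Potted plant: 5.19 × 9.81 = 50.91 N down at 2.44 m → arm 2.63 m, τ = 50.91 × 2.63 = 133.9 N·m counterclockwise.
Net moment of existing loads = 295.4 N·m counterclockwise.
The weight weighs 35.1 × 9.81 = 344.3 N and must supply an equal clockwise moment, so its lever arm about the fulcrum is 295.4 / 344.3 = 0.858 m.
That puts it at 5.07 + 0.858 = 5.93 m from the left end.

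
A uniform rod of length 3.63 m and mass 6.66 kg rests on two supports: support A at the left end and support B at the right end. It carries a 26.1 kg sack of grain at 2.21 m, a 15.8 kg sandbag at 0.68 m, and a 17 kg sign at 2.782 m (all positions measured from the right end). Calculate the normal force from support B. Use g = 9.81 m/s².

Sum moments about support A (its reaction then has zero moment arm).
Beam weight: 6.66 × 9.81 = 65.33 N down at 1.815 m → arm 1.815 m, τ = 65.33 × 1.815 = 118.6 N·m clockwise.
Sack of grain: 26.1 × 9.81 = 256 N down at 2.21 m → arm 1.42 m, τ = 256 × 1.42 = 363.5 N·m clockwise.
Sandbag: 15.8 × 9.81 = 155 N down at 0.68 m → arm 2.95 m, τ = 155 × 2.95 = 457.2 N·m clockwise.
Sign: 17 × 9.81 = 166.8 N down at 2.782 m → arm 0.848 m, τ = 166.8 × 0.848 = 141.4 N·m clockwise.
Net load moment about support A = 1081 N·m clockwise.
Reaction R at support B is upward at 0 m, arm 3.63 m → moment R × 3.63 counterclockwise.
Setting net torque to zero: R × 3.63 = 1081 → R = 298 N.

R_B ≈ 298 N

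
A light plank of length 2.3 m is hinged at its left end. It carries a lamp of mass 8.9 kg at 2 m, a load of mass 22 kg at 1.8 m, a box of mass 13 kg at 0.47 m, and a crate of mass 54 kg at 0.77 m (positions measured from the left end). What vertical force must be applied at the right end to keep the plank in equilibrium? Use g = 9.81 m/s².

F ≈ 448 N

Choose the left end as the axis so the unknown pivot reaction has zero arm there.
Lamp: 8.9 × 9.81 = 87.31 N down at 2 m → arm 2 m, τ = 87.31 × 2 = 174.6 N·m clockwise.
Load: 22 × 9.81 = 215.8 N down at 1.8 m → arm 1.8 m, τ = 215.8 × 1.8 = 388.4 N·m clockwise.
Box: 13 × 9.81 = 127.5 N down at 0.47 m → arm 0.47 m, τ = 127.5 × 0.47 = 59.92 N·m clockwise.
Crate: 54 × 9.81 = 529.7 N down at 0.77 m → arm 0.77 m, τ = 529.7 × 0.77 = 407.9 N·m clockwise.
Net moment of the loads = 1031 N·m clockwise.
The upward force F acts at the right end, arm 2.3 m, giving F × 2.3 counterclockwise.
Balancing moments: F × 2.3 = 1031, giving F = 1031 / 2.3 = 448 N.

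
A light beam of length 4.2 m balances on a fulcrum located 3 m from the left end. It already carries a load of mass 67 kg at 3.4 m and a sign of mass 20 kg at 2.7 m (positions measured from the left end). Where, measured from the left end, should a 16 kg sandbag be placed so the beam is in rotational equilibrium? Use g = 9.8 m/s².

x ≈ 1.7 m from the left end

Take moments about the fulcrum (at 3 m from the left end).
Load: 67 × 9.8 = 656.6 N down at 3.4 m → arm 0.4 m, τ = 656.6 × 0.4 = 262.6 N·m clockwise.
Sign: 20 × 9.8 = 196 N down at 2.7 m → arm 0.3 m, τ = 196 × 0.3 = 58.8 N·m counterclockwise.
Net moment of existing loads = 203.8 N·m clockwise.
The sandbag weighs 16 × 9.8 = 156.8 N and must supply an equal counterclockwise moment, so its lever arm about the fulcrum is 203.8 / 156.8 = 1.3 m.
That puts it at 3 − 1.3 = 1.7 m from the left end.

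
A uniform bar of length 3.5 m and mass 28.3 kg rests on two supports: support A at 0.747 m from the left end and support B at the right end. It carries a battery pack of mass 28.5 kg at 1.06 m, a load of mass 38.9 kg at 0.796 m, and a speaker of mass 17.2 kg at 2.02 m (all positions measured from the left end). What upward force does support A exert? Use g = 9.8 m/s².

R_A ≈ 889 N

About support B:
Beam weight: 28.3 × 9.8 = 277.3 N down at 1.75 m → arm 1.75 m, τ = 277.3 × 1.75 = 485.3 N·m counterclockwise.
Battery pack: 28.5 × 9.8 = 279.3 N down at 1.06 m → arm 2.44 m, τ = 279.3 × 2.44 = 681.5 N·m counterclockwise.
Load: 38.9 × 9.8 = 381.2 N down at 0.796 m → arm 2.704 m, τ = 381.2 × 2.704 = 1031 N·m counterclockwise.
Speaker: 17.2 × 9.8 = 168.6 N down at 2.02 m → arm 1.48 m, τ = 168.6 × 1.48 = 249.5 N·m counterclockwise.
Net load moment about support B = 2447 N·m counterclockwise.
Reaction R at support A is upward at 0.747 m, arm 2.753 m → moment R × 2.753 clockwise.
Setting net torque to zero: R × 2.753 = 2447 → R = 889 N.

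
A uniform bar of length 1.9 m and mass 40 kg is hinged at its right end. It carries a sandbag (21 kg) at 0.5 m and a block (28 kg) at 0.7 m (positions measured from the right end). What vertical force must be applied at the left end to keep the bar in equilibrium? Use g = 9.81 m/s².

Choose the right end as the axis so the unknown pivot reaction has zero arm there.
Beam weight: 40 × 9.81 = 392.4 N down at 0.95 m → arm 0.95 m, τ = 392.4 × 0.95 = 372.8 N·m counterclockwise.
Sandbag: 21 × 9.81 = 206 N down at 0.5 m → arm 0.5 m, τ = 206 × 0.5 = 103 N·m counterclockwise.
Block: 28 × 9.81 = 274.7 N down at 0.7 m → arm 0.7 m, τ = 274.7 × 0.7 = 192.3 N·m counterclockwise.
Net moment of the loads = 668.1 N·m counterclockwise.
The upward force F acts at the left end, arm 1.9 m, giving F × 1.9 clockwise.
Setting net torque to zero: F × 1.9 = 668.1 → F = 668.1 / 1.9 = 352 N.

F ≈ 352 N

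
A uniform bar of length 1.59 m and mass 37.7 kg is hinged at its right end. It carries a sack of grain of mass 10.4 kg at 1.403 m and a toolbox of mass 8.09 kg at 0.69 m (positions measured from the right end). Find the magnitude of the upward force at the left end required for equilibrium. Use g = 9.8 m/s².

Sum moments about the right end (the unknown pivot reaction has zero arm there).
Beam weight: 37.7 × 9.8 = 369.5 N down at 0.795 m → arm 0.795 m, τ = 369.5 × 0.795 = 293.8 N·m counterclockwise.
Sack of grain: 10.4 × 9.8 = 101.9 N down at 1.403 m → arm 1.403 m, τ = 101.9 × 1.403 = 143 N·m counterclockwise.
Toolbox: 8.09 × 9.8 = 79.28 N down at 0.69 m → arm 0.69 m, τ = 79.28 × 0.69 = 54.7 N·m counterclockwise.
Net moment of the loads = 491.5 N·m counterclockwise.
The upward force F acts at the left end, arm 1.59 m, giving F × 1.59 clockwise.
Setting net torque to zero: F × 1.59 = 491.5 → F = 491.5 / 1.59 = 309 N.

F ≈ 309 N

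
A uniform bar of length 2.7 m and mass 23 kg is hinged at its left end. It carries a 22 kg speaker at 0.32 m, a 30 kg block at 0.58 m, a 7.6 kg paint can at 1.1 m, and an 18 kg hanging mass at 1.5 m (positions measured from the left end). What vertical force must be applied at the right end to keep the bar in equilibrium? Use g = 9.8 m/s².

Taking torques about the left end:
Beam weight: 23 × 9.8 = 225.4 N down at 1.35 m → arm 1.35 m, τ = 225.4 × 1.35 = 304.3 N·m clockwise.
Speaker: 22 × 9.8 = 215.6 N down at 0.32 m → arm 0.32 m, τ = 215.6 × 0.32 = 68.99 N·m clockwise.
Block: 30 × 9.8 = 294 N down at 0.58 m → arm 0.58 m, τ = 294 × 0.58 = 170.5 N·m clockwise.
Paint can: 7.6 × 9.8 = 74.48 N down at 1.1 m → arm 1.1 m, τ = 74.48 × 1.1 = 81.93 N·m clockwise.
Hanging mass: 18 × 9.8 = 176.4 N down at 1.5 m → arm 1.5 m, τ = 176.4 × 1.5 = 264.6 N·m clockwise.
Net moment of the loads = 890.3 N·m clockwise.
The upward force F acts at the right end, arm 2.7 m, giving F × 2.7 counterclockwise.
Setting net torque to zero: F × 2.7 = 890.3 → F = 890.3 / 2.7 = 330 N.

F ≈ 330 N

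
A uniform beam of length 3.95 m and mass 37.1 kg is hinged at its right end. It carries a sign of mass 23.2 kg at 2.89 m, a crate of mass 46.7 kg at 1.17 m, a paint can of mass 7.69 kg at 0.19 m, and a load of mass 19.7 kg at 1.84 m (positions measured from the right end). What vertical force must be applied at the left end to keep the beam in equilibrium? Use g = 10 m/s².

F ≈ 589 N

Taking torques about the right end:
Beam weight: 37.1 × 10 = 371 N down at 1.975 m → arm 1.975 m, τ = 371 × 1.975 = 732.7 N·m counterclockwise.
Sign: 23.2 × 10 = 232 N down at 2.89 m → arm 2.89 m, τ = 232 × 2.89 = 670.5 N·m counterclockwise.
Crate: 46.7 × 10 = 467 N down at 1.17 m → arm 1.17 m, τ = 467 × 1.17 = 546.4 N·m counterclockwise.
Paint can: 7.69 × 10 = 76.9 N down at 0.19 m → arm 0.19 m, τ = 76.9 × 0.19 = 14.61 N·m counterclockwise.
Load: 19.7 × 10 = 197 N down at 1.84 m → arm 1.84 m, τ = 197 × 1.84 = 362.5 N·m counterclockwise.
Net moment of the loads = 2327 N·m counterclockwise.
The upward force F acts at the left end, arm 3.95 m, giving F × 3.95 clockwise.
For rotational equilibrium, F × 3.95 = 2327, so F = 2327 / 3.95 = 589 N.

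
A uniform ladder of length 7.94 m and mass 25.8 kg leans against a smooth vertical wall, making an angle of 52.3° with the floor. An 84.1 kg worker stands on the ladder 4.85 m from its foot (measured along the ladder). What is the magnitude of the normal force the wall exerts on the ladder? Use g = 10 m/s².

Take moments about the foot of the ladder.
Ladder weight 25.8×10 = 258 N acts at 3.97 m along the ladder; its horizontal arm is 3.97·cos52.3° = 2.428 m → τ = 626.4 N·m clockwise.
Worker: 84.1×10 = 841 N at 4.85 m → arm 2.966 m → τ = 2494 N·m clockwise.
Wall normal N acts horizontally at the top; its moment arm is the height L sinθ = 7.94·sin52.3° = 6.282 m, counterclockwise.
For rotational equilibrium, N × 6.282 = 3120, so N = 497 N.

N_wall ≈ 497 N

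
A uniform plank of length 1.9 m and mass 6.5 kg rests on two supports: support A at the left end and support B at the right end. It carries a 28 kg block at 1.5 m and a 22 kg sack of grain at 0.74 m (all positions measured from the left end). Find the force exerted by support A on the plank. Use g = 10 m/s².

Choose support B as the axis so its reaction then has zero moment arm.
Beam weight: 6.5 × 10 = 65 N down at 0.95 m → arm 0.95 m, τ = 65 × 0.95 = 61.75 N·m counterclockwise.
Block: 28 × 10 = 280 N down at 1.5 m → arm 0.4 m, τ = 280 × 0.4 = 112 N·m counterclockwise.
Sack of grain: 22 × 10 = 220 N down at 0.74 m → arm 1.16 m, τ = 220 × 1.16 = 255.2 N·m counterclockwise.
Net load moment about support B = 428.9 N·m counterclockwise.
Reaction R at support A is upward at 0 m, arm 1.9 m → moment R × 1.9 clockwise.
For rotational equilibrium, R × 1.9 = 428.9, so R = 226 N.

R_A ≈ 226 N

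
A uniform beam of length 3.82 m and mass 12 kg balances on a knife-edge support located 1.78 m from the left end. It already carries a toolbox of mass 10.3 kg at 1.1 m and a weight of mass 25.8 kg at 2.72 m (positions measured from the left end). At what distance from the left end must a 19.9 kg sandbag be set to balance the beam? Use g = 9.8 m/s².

x ≈ 0.835 m from the left end

About the knife-edge support (at 1.78 m from the left end):
Beam weight: 12 × 9.8 = 117.6 N down at 1.91 m → arm 0.13 m, τ = 117.6 × 0.13 = 15.29 N·m clockwise.
Toolbox: 10.3 × 9.8 = 100.9 N down at 1.1 m → arm 0.68 m, τ = 100.9 × 0.68 = 68.61 N·m counterclockwise.
Weight: 25.8 × 9.8 = 252.8 N down at 2.72 m → arm 0.94 m, τ = 252.8 × 0.94 = 237.6 N·m clockwise.
Net moment of existing loads = 184.3 N·m clockwise.
The sandbag weighs 19.9 × 9.8 = 195 N and must supply an equal counterclockwise moment, so its lever arm about the knife-edge support is 184.3 / 195 = 0.945 m.
That puts it at 1.78 − 0.945 = 0.835 m from the left end.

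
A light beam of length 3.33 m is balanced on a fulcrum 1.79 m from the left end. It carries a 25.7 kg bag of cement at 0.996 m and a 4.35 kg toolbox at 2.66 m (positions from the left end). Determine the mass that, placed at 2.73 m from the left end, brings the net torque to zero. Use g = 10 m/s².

m ≈ 17.7 kg

Choose the fulcrum (at 1.79 m from the left end) as the axis so the support reaction has zero arm there.
Bag of cement: 25.7 × 10 = 257 N down at 0.996 m → arm 0.794 m, τ = 257 × 0.794 = 204.1 N·m counterclockwise.
Toolbox: 4.35 × 10 = 43.5 N down at 2.66 m → arm 0.87 m, τ = 43.5 × 0.87 = 37.84 N·m clockwise.
Net moment of known loads = 166.3 N·m counterclockwise.
An unknown mass m at 2.73 m has arm 0.94 m; its moment is m·g·0.94 clockwise.
Balancing moments: m × 10 × 0.94 = 166.3, giving m = 166.3 / (10 × 0.94) = 17.7 kg.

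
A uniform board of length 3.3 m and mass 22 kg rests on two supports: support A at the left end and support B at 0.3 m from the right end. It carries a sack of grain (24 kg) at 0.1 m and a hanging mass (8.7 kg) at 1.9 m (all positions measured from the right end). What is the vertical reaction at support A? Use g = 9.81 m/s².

Sum moments about support B (its reaction then has zero moment arm).
Beam weight: 22 × 9.81 = 215.8 N down at 1.65 m → arm 1.35 m, τ = 215.8 × 1.35 = 291.3 N·m counterclockwise.
Sack of grain: 24 × 9.81 = 235.4 N down at 0.1 m → arm 0.2 m, τ = 235.4 × 0.2 = 47.08 N·m clockwise.
Hanging mass: 8.7 × 9.81 = 85.35 N down at 1.9 m → arm 1.6 m, τ = 85.35 × 1.6 = 136.6 N·m counterclockwise.
Net load moment about support B = 380.8 N·m counterclockwise.
Reaction R at support A is upward at 3.3 m, arm 3 m → moment R × 3 clockwise.
Setting net torque to zero: R × 3 = 380.8 → R = 127 N.

R_A ≈ 127 N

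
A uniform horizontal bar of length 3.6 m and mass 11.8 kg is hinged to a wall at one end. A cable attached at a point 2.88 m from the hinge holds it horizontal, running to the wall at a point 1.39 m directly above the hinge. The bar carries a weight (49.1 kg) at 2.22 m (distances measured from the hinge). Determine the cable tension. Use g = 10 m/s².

T ≈ 1040 N

Sum moments about the hinge (the unknown hinge reaction has zero arm there).
Beam weight: 11.8 × 10 = 118 N down at 1.8 m → arm 1.8 m, τ = 118 × 1.8 = 212.4 N·m clockwise.
Weight: 49.1 × 10 = 491 N down at 2.22 m → arm 2.22 m, τ = 491 × 2.22 = 1090 N·m clockwise.
Total clockwise load moment = 1302 N·m.
The cable tension T acts at 2.88 m; only its component perpendicular to the bar, T sinθ, produces torque. sinθ = h/√(h²+d²) = 1.39/√(1.39²+2.88²) = 0.4347.
Balancing moments: T × 2.88 × 0.4347 = 1302, giving T = 1302 / 1.252 = 1040 N.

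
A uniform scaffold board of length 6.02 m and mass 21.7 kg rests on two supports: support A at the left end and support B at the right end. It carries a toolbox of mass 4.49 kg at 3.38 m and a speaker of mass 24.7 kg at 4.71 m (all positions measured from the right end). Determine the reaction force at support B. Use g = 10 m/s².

About support A:
Beam weight: 21.7 × 10 = 217 N down at 3.01 m → arm 3.01 m, τ = 217 × 3.01 = 653.2 N·m clockwise.
Toolbox: 4.49 × 10 = 44.9 N down at 3.38 m → arm 2.64 m, τ = 44.9 × 2.64 = 118.5 N·m clockwise.
Speaker: 24.7 × 10 = 247 N down at 4.71 m → arm 1.31 m, τ = 247 × 1.31 = 323.6 N·m clockwise.
Net load moment about support A = 1095 N·m clockwise.
Reaction R at support B is upward at 0 m, arm 6.02 m → moment R × 6.02 counterclockwise.
Balancing moments: R × 6.02 = 1095, giving R = 182 N.

R_B ≈ 182 N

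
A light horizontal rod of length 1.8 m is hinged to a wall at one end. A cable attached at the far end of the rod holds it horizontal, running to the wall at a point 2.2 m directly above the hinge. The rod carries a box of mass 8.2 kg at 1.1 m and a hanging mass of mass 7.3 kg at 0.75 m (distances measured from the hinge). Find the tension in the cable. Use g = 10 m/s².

About the hinge:
Box: 8.2 × 10 = 82 N down at 1.1 m → arm 1.1 m, τ = 82 × 1.1 = 90.2 N·m clockwise.
Hanging mass: 7.3 × 10 = 73 N down at 0.75 m → arm 0.75 m, τ = 73 × 0.75 = 54.75 N·m clockwise.
Total clockwise load moment = 144.9 N·m.
The cable tension T acts at 1.8 m; only its component perpendicular to the rod, T sinθ, produces torque. sinθ = h/√(h²+d²) = 2.2/√(2.2²+1.8²) = 0.774.
For rotational equilibrium, T × 1.8 × 0.774 = 144.9, so T = 144.9 / 1.393 = 104 N.

T ≈ 104 N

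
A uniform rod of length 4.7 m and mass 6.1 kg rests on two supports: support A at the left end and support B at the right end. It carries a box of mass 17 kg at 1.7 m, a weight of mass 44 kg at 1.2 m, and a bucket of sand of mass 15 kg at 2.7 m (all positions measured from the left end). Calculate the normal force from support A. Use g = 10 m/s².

Sum moments about support B (its reaction then has zero moment arm).
Beam weight: 6.1 × 10 = 61 N down at 2.35 m → arm 2.35 m, τ = 61 × 2.35 = 143.3 N·m counterclockwise.
Box: 17 × 10 = 170 N down at 1.7 m → arm 3 m, τ = 170 × 3 = 510 N·m counterclockwise.
Weight: 44 × 10 = 440 N down at 1.2 m → arm 3.5 m, τ = 440 × 3.5 = 1540 N·m counterclockwise.
Bucket of sand: 15 × 10 = 150 N down at 2.7 m → arm 2 m, τ = 150 × 2 = 300 N·m counterclockwise.
Net load moment about support B = 2493 N·m counterclockwise.
Reaction R at support A is upward at 0 m, arm 4.7 m → moment R × 4.7 clockwise.
Setting net torque to zero: R × 4.7 = 2493 → R = 530 N.

R_A ≈ 530 N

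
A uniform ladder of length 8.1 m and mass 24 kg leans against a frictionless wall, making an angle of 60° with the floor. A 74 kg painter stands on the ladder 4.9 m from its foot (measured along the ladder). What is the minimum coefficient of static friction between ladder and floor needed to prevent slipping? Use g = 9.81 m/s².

Sum moments about the foot of the ladder (the floor normal and friction both act there and drop out).
Ladder weight 24×9.81 = 235.4 N acts at 4.05 m along the ladder; its horizontal arm is 4.05·cos60° = 2.025 m → τ = 476.7 N·m clockwise.
Painter: 74×9.81 = 725.9 N at 4.9 m → arm 2.45 m → τ = 1778 N·m clockwise.
Wall normal N acts horizontally at the top; its moment arm is the height L sinθ = 8.1·sin60° = 7.015 m, counterclockwise.
Balancing moments: N × 7.015 = 2255, giving N = 321.5 N.
ΣFx = 0 ⇒ f = N_wall = 321.5 N. ΣFy = 0 ⇒ N_floor = 961.3 N.
μ_min = f / N_floor = 321.5 / 961.3 = 0.334.

μ_min ≈ 0.334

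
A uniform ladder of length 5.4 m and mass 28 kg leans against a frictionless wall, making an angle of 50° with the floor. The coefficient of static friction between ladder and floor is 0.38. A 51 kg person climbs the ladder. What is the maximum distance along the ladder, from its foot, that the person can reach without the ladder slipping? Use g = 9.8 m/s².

d ≈ 2.31 m

Choose the foot of the ladder as the axis so the floor normal and friction both act there and drop out.
Ladder weight 28×9.8 = 274.4 N acts at 2.7 m along the ladder; its horizontal arm is 2.7·cos50° = 1.736 m → τ = 476.4 N·m clockwise.
Person weight 51×9.8 = 499.8 N at distance d → arm d·cos50° → τ = 499.8·d·0.6428 clockwise.
Wall normal N at the top has arm L sinθ = 4.137 m counterclockwise, so Στ = 0 gives N·4.137 = 476.4 + 321.3·d.
ΣFy = 0 ⇒ N_floor = 774.2 N, so the maximum friction is μ_s·N_floor = 0.38×774.2 = 294.2 N. ΣFx = 0 ⇒ N_wall = f, so at the slipping point N = 294.2 N.
Substituting: 294.2×4.137 = 476.4 + 321.3·d ⇒ d = (1217 − 476.4) / 321.3 = 2.31 m.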